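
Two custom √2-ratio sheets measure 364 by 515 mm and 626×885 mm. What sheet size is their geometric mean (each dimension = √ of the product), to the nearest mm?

Short side: √(364 · 626) = √227864 ≈ 477.4 → 477 mm
Long side: √(515 · 885) = √455775 ≈ 675.1 → 675 mm

477 × 675 mm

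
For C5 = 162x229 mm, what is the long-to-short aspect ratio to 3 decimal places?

1.414

229 / 162 = 1.414
Matches √2 ≈ 1.414 — the ISO 216 defining ratio.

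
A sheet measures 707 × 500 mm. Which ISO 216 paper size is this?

B2 (500 × 707 mm)

Aspect ratio 707/500 ≈ 1.414 — close to the ISO √2 ≈ 1.414.
In the B-series (B0 = 1000 × 1414 mm): B2 = 500 × 707 mm.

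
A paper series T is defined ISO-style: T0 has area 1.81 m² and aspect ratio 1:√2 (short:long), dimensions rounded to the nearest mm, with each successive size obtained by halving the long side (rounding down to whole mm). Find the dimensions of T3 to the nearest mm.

Let T0's short side be w mm. w · w√2 = 1.81 m² = 1,810,000 mm², so w ≈ 1131.3 mm and w√2 ≈ 1599.9 mm → T0 = 1131 × 1600 mm.
T1: ⌊1600/2⌋ × 1131 = 800 × 1131 mm
T2: ⌊1131/2⌋ × 800 = 565 × 800 mm
T3: ⌊800/2⌋ × 565 = 400 × 565 mm

400 × 565 mm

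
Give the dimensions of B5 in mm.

B0 = 1000 × 1414 mm (B0 has a 1000 mm short side, aspect 1:√2).
B1: ⌊1414/2⌋ × 1000 = 707 × 1000 mm
B2: ⌊1000/2⌋ × 707 = 500 × 707 mm
B3: ⌊707/2⌋ × 500 = 353 × 500 mm
B4: ⌊500/2⌋ × 353 = 250 × 353 mm
B5: ⌊353/2⌋ × 250 = 176 × 250 mm

176 × 250 mm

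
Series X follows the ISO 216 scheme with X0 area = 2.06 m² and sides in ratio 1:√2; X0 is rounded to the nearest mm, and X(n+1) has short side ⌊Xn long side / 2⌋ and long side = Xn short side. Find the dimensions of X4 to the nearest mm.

301 × 426 mm

Let X0's short side be w mm. w · w√2 = 2.06 m² = 2,060,000 mm², so w ≈ 1206.9 mm and w√2 ≈ 1706.8 mm → X0 = 1207 × 1707 mm.
X1: ⌊1707/2⌋ × 1207 = 853 × 1207 mm
X2: ⌊1207/2⌋ × 853 = 603 × 853 mm
X3: ⌊853/2⌋ × 603 = 426 × 603 mm
X4: ⌊603/2⌋ × 426 = 301 × 426 mm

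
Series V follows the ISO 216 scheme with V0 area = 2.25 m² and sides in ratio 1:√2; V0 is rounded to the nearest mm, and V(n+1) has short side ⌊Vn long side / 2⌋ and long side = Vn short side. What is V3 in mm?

Let V0's short side be w mm. w · w√2 = 2.25 m² = 2,250,000 mm², so w ≈ 1261.3 mm and w√2 ≈ 1783.8 mm → V0 = 1261 × 1784 mm.
V1: ⌊1784/2⌋ × 1261 = 892 × 1261 mm
V2: ⌊1261/2⌋ × 892 = 630 × 892 mm
V3: ⌊892/2⌋ × 630 = 446 × 630 mm

446 × 630 mm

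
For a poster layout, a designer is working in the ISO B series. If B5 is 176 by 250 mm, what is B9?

44 × 62 mm

B6: ⌊250/2⌋ × 176 = 125 × 176 mm
B7: ⌊176/2⌋ × 125 = 88 × 125 mm
B8: ⌊125/2⌋ × 88 = 62 × 88 mm
B9: ⌊88/2⌋ × 62 = 44 × 62 mm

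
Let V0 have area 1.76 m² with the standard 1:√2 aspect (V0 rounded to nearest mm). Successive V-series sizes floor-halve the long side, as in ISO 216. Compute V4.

Let V0's short side be w mm. w · w√2 = 1.76 m² = 1,760,000 mm², so w ≈ 1115.6 mm and w√2 ≈ 1577.7 mm → V0 = 1116 × 1578 mm.
V1: ⌊1578/2⌋ × 1116 = 789 × 1116 mm
V2: ⌊1116/2⌋ × 789 = 558 × 789 mm
V3: ⌊789/2⌋ × 558 = 394 × 558 mm
V4: ⌊558/2⌋ × 394 = 279 × 394 mm

279 × 394 mm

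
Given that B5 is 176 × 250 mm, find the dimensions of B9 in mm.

44 × 62 mm

B6: ⌊250/2⌋ × 176 = 125 × 176 mm
B7: ⌊176/2⌋ × 125 = 88 × 125 mm
B8: ⌊125/2⌋ × 88 = 62 × 88 mm
B9: ⌊88/2⌋ × 62 = 44 × 62 mm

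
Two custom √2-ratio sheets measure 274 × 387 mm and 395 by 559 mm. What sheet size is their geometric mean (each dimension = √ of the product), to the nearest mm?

329 × 465 mm

Short side: √(274 · 395) = √108230 ≈ 329.0 → 329 mm
Long side: √(387 · 559) = √216333 ≈ 465.1 → 465 mm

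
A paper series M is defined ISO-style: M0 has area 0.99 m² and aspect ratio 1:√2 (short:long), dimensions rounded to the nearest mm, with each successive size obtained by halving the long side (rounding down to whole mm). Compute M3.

Let M0's short side be w mm. w · w√2 = 0.99 m² = 990,000 mm², so w ≈ 836.7 mm and w√2 ≈ 1183.2 mm → M0 = 837 × 1183 mm.
M1: ⌊1183/2⌋ × 837 = 591 × 837 mm
M2: ⌊837/2⌋ × 591 = 418 × 591 mm
M3: ⌊591/2⌋ × 418 = 295 × 418 mm

295 × 418 mm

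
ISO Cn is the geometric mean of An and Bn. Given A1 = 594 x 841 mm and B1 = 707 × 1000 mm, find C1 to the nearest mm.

648 × 917 mm

Short side: √(594 · 707) = √419958 ≈ 648.0 → 648 mm
Long side: √(841 · 1000) = √841000 ≈ 917.1 → 917 mm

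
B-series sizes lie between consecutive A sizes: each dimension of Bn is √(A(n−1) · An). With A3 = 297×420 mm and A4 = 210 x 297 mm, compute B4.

250 × 353 mm

Short side: √(297 · 210) = √62370 ≈ 249.7 → 250 mm
Long side: √(420 · 297) = √124740 ≈ 353.2 → 353 mm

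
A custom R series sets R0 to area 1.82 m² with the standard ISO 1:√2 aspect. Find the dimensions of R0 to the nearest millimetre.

Let the short side be w mm. Then w · w√2 = 1.82 m² = 1,820,000 mm².
w² = 1,820,000/√2, so w ≈ 1134.4 mm; long side = w√2 ≈ 1604.3 mm.

1134 × 1604 mm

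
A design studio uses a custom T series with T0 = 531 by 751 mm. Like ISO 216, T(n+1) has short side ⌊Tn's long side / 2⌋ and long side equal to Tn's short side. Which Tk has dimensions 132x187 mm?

T0: 531 × 751 mm
T1: 375 × 531 mm
T2: 265 × 375 mm
T3: 187 × 265 mm
T4: 132 × 187 mm
T5: 93 × 132 mm
→ matches T4.

T4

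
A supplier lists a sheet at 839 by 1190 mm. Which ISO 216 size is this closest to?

Aspect ratio 1190/839 ≈ 1.418 — close to the ISO √2 ≈ 1.414.
In the A-series (A0 area = 1 m²): A0 = 841 × 1189 mm.
Off by 3 mm total — nearest standard size.

A0 (841 × 1189 mm)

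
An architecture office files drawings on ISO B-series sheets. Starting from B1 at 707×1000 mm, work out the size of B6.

125 × 176 mm

B2: ⌊1000/2⌋ × 707 = 500 × 707 mm
B3: ⌊707/2⌋ × 500 = 353 × 500 mm
B4: ⌊500/2⌋ × 353 = 250 × 353 mm
B5: ⌊353/2⌋ × 250 = 176 × 250 mm
B6: ⌊250/2⌋ × 176 = 125 × 176 mm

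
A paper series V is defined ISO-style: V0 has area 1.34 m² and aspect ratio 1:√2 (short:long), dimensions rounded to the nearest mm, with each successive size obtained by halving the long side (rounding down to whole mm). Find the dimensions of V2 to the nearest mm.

Let V0's short side be w mm. w · w√2 = 1.34 m² = 1,340,000 mm², so w ≈ 973.4 mm and w√2 ≈ 1376.6 mm → V0 = 973 × 1377 mm.
V1: ⌊1377/2⌋ × 973 = 688 × 973 mm
V2: ⌊973/2⌋ × 688 = 486 × 688 mm

486 × 688 mm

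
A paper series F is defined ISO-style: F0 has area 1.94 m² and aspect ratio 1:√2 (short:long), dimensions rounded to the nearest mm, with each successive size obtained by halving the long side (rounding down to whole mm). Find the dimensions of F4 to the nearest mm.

Let F0's short side be w mm. w · w√2 = 1.94 m² = 1,940,000 mm², so w ≈ 1171.2 mm and w√2 ≈ 1656.4 mm → F0 = 1171 × 1656 mm.
F1: ⌊1656/2⌋ × 1171 = 828 × 1171 mm
F2: ⌊1171/2⌋ × 828 = 585 × 828 mm
F3: ⌊828/2⌋ × 585 = 414 × 585 mm
F4: ⌊585/2⌋ × 414 = 292 × 414 mm

292 × 414 mm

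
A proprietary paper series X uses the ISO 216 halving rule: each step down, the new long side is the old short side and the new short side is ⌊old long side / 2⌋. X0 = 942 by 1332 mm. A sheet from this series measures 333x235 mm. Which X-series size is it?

X4

X0: 942 × 1332 mm
X1: 666 × 942 mm
X2: 471 × 666 mm
X3: 333 × 471 mm
X4: 235 × 333 mm
X5: 166 × 235 mm
→ matches X4.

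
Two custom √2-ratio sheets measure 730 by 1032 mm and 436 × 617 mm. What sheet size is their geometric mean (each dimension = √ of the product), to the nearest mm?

Short side: √(730 · 436) = √318280 ≈ 564.2 → 564 mm
Long side: √(1032 · 617) = √636744 ≈ 798.0 → 798 mm

564 × 798 mm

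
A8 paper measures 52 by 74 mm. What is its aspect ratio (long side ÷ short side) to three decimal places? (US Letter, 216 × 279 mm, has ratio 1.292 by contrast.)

74 / 52 = 1.423
ISO 216 targets √2 ≈ 1.414; the +0.009 deviation is from mm rounding.

1.423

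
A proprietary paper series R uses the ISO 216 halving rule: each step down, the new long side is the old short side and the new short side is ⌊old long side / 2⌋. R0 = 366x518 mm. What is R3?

129 × 183 mm

R1: ⌊518/2⌋ × 366 = 259 × 366 mm
R2: ⌊366/2⌋ × 259 = 183 × 259 mm
R3: ⌊259/2⌋ × 183 = 129 × 183 mm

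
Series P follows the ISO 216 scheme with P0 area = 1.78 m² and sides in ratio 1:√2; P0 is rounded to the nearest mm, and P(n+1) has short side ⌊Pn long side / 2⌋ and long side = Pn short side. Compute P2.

561 × 793 mm

Let P0's short side be w mm. w · w√2 = 1.78 m² = 1,780,000 mm², so w ≈ 1121.9 mm and w√2 ≈ 1586.6 mm → P0 = 1122 × 1587 mm.
P1: ⌊1587/2⌋ × 1122 = 793 × 1122 mm
P2: ⌊1122/2⌋ × 793 = 561 × 793 mm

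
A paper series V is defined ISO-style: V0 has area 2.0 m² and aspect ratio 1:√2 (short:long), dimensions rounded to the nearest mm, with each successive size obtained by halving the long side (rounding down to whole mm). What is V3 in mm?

Let V0's short side be w mm. w · w√2 = 2.0 m² = 2,000,000 mm², so w ≈ 1189.2 mm and w√2 ≈ 1681.8 mm → V0 = 1189 × 1682 mm.
V1: ⌊1682/2⌋ × 1189 = 841 × 1189 mm
V2: ⌊1189/2⌋ × 841 = 594 × 841 mm
V3: ⌊841/2⌋ × 594 = 420 × 594 mm

420 × 594 mm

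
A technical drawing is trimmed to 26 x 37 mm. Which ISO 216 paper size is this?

A10 (26 × 37 mm)

Aspect ratio 37/26 ≈ 1.423 — close to the ISO √2 ≈ 1.414.
In the A-series (A0 area = 1 m²): A10 = 26 × 37 mm.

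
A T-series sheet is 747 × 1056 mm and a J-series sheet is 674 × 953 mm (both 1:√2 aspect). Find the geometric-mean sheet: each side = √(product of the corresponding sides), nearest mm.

710 × 1003 mm

Short side: √(747 · 674) = √503478 ≈ 709.6 → 710 mm
Long side: √(1056 · 953) = √1006368 ≈ 1003.2 → 1003 mm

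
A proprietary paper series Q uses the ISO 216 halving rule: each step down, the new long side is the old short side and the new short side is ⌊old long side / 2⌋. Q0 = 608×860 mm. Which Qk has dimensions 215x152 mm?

Q0: 608 × 860 mm
Q1: 430 × 608 mm
Q2: 304 × 430 mm
Q3: 215 × 304 mm
Q4: 152 × 215 mm
Q5: 107 × 152 mm
→ matches Q4.

Q4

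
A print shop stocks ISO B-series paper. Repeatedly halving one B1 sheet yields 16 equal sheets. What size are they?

B5

16 = 2^4, so 4 halving steps.
B1 → B2 → … → B5 after 4 steps.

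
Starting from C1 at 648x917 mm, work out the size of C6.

C2: ⌊917/2⌋ × 648 = 458 × 648 mm
C3: ⌊648/2⌋ × 458 = 324 × 458 mm
C4: ⌊458/2⌋ × 324 = 229 × 324 mm
C5: ⌊324/2⌋ × 229 = 162 × 229 mm
C6: ⌊229/2⌋ × 162 = 114 × 162 mm

114 × 162 mm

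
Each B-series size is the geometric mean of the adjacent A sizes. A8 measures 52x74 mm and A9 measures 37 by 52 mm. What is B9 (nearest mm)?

Short side: √(52 · 37) = √1924 ≈ 43.9 → 44 mm
Long side: √(74 · 52) = √3848 ≈ 62.0 → 62 mm

44 × 62 mm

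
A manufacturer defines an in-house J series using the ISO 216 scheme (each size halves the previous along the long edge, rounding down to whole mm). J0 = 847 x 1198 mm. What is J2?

J1: ⌊1198/2⌋ × 847 = 599 × 847 mm
J2: ⌊847/2⌋ × 599 = 423 × 599 mm

423 × 599 mm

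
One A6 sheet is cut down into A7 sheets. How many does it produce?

Each ISO step halves the sheet: 1 × A6 → 2 × A7
From A6 to A7 is 1 halving step: 2^1 = 2.

2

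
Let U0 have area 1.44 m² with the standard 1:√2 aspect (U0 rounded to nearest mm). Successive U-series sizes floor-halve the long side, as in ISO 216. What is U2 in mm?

Let U0's short side be w mm. w · w√2 = 1.44 m² = 1,440,000 mm², so w ≈ 1009.1 mm and w√2 ≈ 1427.0 mm → U0 = 1009 × 1427 mm.
U1: ⌊1427/2⌋ × 1009 = 713 × 1009 mm
U2: ⌊1009/2⌋ × 713 = 504 × 713 mm

504 × 713 mm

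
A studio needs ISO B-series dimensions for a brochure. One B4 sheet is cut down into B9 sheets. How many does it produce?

B4 = 250 × 353 mm; B9 = 44 × 62 mm.
Each halving step doubles the count; 5 steps from B4 to B9.
2^5 = 32.

32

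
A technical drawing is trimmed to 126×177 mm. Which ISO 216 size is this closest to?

B6 (125 × 176 mm)

Aspect ratio 177/126 ≈ 1.405 — close to the ISO √2 ≈ 1.414.
In the B-series (B0 = 1000 × 1414 mm): B6 = 125 × 176 mm.
Off by 2 mm total — nearest standard size.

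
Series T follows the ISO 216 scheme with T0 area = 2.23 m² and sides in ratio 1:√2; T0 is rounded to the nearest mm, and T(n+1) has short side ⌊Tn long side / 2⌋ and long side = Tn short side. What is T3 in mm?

444 × 628 mm

Let T0's short side be w mm. w · w√2 = 2.23 m² = 2,230,000 mm², so w ≈ 1255.7 mm and w√2 ≈ 1775.9 mm → T0 = 1256 × 1776 mm.
T1: ⌊1776/2⌋ × 1256 = 888 × 1256 mm
T2: ⌊1256/2⌋ × 888 = 628 × 888 mm
T3: ⌊888/2⌋ × 628 = 444 × 628 mm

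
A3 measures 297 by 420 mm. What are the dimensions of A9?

37 × 52 mm

A4: ⌊420/2⌋ × 297 = 210 × 297 mm
A5: ⌊297/2⌋ × 210 = 148 × 210 mm
A6: ⌊210/2⌋ × 148 = 105 × 148 mm
A7: ⌊148/2⌋ × 105 = 74 × 105 mm
A8: ⌊105/2⌋ × 74 = 52 × 74 mm
A9: ⌊74/2⌋ × 52 = 37 × 52 mm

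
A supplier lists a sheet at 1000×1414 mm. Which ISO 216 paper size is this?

B0 (1000 × 1414 mm)

Aspect ratio 1414/1000 ≈ 1.414 — close to the ISO √2 ≈ 1.414.
In the B-series (B0 = 1000 × 1414 mm): B0 = 1000 × 1414 mm.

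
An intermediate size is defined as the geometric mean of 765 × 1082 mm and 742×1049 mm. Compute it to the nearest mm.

Short side: √(765 · 742) = √567630 ≈ 753.4 → 753 mm
Long side: √(1082 · 1049) = √1135018 ≈ 1065.4 → 1065 mm

753 × 1065 mm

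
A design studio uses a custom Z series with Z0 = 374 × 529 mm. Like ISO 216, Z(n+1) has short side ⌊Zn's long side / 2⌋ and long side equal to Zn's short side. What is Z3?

Z1: ⌊529/2⌋ × 374 = 264 × 374 mm
Z2: ⌊374/2⌋ × 264 = 187 × 264 mm
Z3: ⌊264/2⌋ × 187 = 132 × 187 mm

132 × 187 mm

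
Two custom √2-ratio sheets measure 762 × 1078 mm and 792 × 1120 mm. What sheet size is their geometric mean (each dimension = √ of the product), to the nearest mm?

Short side: √(762 · 792) = √603504 ≈ 776.9 → 777 mm
Long side: √(1078 · 1120) = √1207360 ≈ 1098.8 → 1099 mm

777 × 1099 mm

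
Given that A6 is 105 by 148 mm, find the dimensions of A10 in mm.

26 × 37 mm

A7: ⌊148/2⌋ × 105 = 74 × 105 mm
A8: ⌊105/2⌋ × 74 = 52 × 74 mm
A9: ⌊74/2⌋ × 52 = 37 × 52 mm
A10: ⌊52/2⌋ × 37 = 26 × 37 mm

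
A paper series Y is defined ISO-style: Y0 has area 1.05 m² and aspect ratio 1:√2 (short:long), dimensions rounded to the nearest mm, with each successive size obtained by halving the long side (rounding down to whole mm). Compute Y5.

Let Y0's short side be w mm. w · w√2 = 1.05 m² = 1,050,000 mm², so w ≈ 861.7 mm and w√2 ≈ 1218.6 mm → Y0 = 862 × 1219 mm.
Y1: ⌊1219/2⌋ × 862 = 609 × 862 mm
Y2: ⌊862/2⌋ × 609 = 431 × 609 mm
Y3: ⌊609/2⌋ × 431 = 304 × 431 mm
Y4: ⌊431/2⌋ × 304 = 215 × 304 mm
Y5: ⌊304/2⌋ × 215 = 152 × 215 mm

152 × 215 mm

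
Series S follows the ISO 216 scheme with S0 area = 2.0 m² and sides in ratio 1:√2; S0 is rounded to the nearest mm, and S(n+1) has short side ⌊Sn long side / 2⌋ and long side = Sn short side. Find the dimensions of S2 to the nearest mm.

594 × 841 mm

Let S0's short side be w mm. w · w√2 = 2.0 m² = 2,000,000 mm², so w ≈ 1189.2 mm and w√2 ≈ 1681.8 mm → S0 = 1189 × 1682 mm.
S1: ⌊1682/2⌋ × 1189 = 841 × 1189 mm
S2: ⌊1189/2⌋ × 841 = 594 × 841 mm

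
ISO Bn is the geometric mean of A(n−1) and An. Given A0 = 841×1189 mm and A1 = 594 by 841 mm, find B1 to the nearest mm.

Short side: √(841 · 594) = √499554 ≈ 706.8 → 707 mm
Long side: √(1189 · 841) = √999949 ≈ 1000.0 → 1000 mm

707 × 1000 mm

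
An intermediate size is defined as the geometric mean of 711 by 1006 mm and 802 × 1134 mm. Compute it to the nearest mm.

Short side: √(711 · 802) = √570222 ≈ 755.1 → 755 mm
Long side: √(1006 · 1134) = √1140804 ≈ 1068.1 → 1068 mm

755 × 1068 mm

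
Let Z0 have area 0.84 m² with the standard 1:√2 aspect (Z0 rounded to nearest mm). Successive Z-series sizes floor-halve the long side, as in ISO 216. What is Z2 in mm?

Let Z0's short side be w mm. w · w√2 = 0.84 m² = 840,000 mm², so w ≈ 770.7 mm and w√2 ≈ 1089.9 mm → Z0 = 771 × 1090 mm.
Z1: ⌊1090/2⌋ × 771 = 545 × 771 mm
Z2: ⌊771/2⌋ × 545 = 385 × 545 mm

385 × 545 mm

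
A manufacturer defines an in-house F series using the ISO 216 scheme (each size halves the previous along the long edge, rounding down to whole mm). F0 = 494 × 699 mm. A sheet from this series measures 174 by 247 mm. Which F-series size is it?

F0: 494 × 699 mm
F1: 349 × 494 mm
F2: 247 × 349 mm
F3: 174 × 247 mm
F4: 123 × 174 mm
→ matches F3.

F3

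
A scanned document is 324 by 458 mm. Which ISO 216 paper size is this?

C3 (324 × 458 mm)

Aspect ratio 458/324 ≈ 1.414 — close to the ISO √2 ≈ 1.414.
In the C-series (envelope sizes, between A and B): C3 = 324 × 458 mm.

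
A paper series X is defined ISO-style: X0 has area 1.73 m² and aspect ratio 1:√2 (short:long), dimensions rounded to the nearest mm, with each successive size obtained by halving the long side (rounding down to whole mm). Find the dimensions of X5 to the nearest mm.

195 × 276 mm

Let X0's short side be w mm. w · w√2 = 1.73 m² = 1,730,000 mm², so w ≈ 1106.0 mm and w√2 ≈ 1564.2 mm → X0 = 1106 × 1564 mm.
X1: ⌊1564/2⌋ × 1106 = 782 × 1106 mm
X2: ⌊1106/2⌋ × 782 = 553 × 782 mm
X3: ⌊782/2⌋ × 553 = 391 × 553 mm
X4: ⌊553/2⌋ × 391 = 276 × 391 mm
X5: ⌊391/2⌋ × 276 = 195 × 276 mm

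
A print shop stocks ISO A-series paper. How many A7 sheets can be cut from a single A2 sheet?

32

Each ISO step halves the sheet: 1 × A2 → 2 × A3 → 4 × A4 → 8 × A5 → …
From A2 to A7 is 5 halving steps: 2^5 = 32.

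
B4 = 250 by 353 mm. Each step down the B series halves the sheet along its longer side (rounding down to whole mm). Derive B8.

B5: ⌊353/2⌋ × 250 = 176 × 250 mm
B6: ⌊250/2⌋ × 176 = 125 × 176 mm
B7: ⌊176/2⌋ × 125 = 88 × 125 mm
B8: ⌊125/2⌋ × 88 = 62 × 88 mm

62 × 88 mm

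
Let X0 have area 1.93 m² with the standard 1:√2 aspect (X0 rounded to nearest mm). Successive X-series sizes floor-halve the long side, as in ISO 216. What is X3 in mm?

413 × 584 mm

Let X0's short side be w mm. w · w√2 = 1.93 m² = 1,930,000 mm², so w ≈ 1168.2 mm and w√2 ≈ 1652.1 mm → X0 = 1168 × 1652 mm.
X1: ⌊1652/2⌋ × 1168 = 826 × 1168 mm
X2: ⌊1168/2⌋ × 826 = 584 × 826 mm
X3: ⌊826/2⌋ × 584 = 413 × 584 mm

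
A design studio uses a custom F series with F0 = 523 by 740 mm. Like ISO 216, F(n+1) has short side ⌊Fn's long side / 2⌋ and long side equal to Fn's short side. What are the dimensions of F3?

185 × 261 mm

F1: ⌊740/2⌋ × 523 = 370 × 523 mm
F2: ⌊523/2⌋ × 370 = 261 × 370 mm
F3: ⌊370/2⌋ × 261 = 185 × 261 mm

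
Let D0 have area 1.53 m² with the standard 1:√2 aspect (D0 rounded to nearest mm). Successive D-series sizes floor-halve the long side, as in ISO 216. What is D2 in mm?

Let D0's short side be w mm. w · w√2 = 1.53 m² = 1,530,000 mm², so w ≈ 1040.1 mm and w√2 ≈ 1471.0 mm → D0 = 1040 × 1471 mm.
D1: ⌊1471/2⌋ × 1040 = 735 × 1040 mm
D2: ⌊1040/2⌋ × 735 = 520 × 735 mm

520 × 735 mm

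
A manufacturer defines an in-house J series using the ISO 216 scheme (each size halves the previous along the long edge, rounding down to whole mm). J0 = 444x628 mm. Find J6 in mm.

55 × 78 mm

J1: ⌊628/2⌋ × 444 = 314 × 444 mm
J2: ⌊444/2⌋ × 314 = 222 × 314 mm
J3: ⌊314/2⌋ × 222 = 157 × 222 mm
J4: ⌊222/2⌋ × 157 = 111 × 157 mm
J5: ⌊157/2⌋ × 111 = 78 × 111 mm
J6: ⌊111/2⌋ × 78 = 55 × 78 mm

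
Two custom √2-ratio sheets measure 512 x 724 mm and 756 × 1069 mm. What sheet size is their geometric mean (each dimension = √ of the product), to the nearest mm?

Short side: √(512 · 756) = √387072 ≈ 622.2 → 622 mm
Long side: √(724 · 1069) = √773956 ≈ 879.7 → 880 mm

622 × 880 mm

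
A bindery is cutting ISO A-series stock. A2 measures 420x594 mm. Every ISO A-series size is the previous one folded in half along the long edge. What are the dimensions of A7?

74 × 105 mm

A3: ⌊594/2⌋ × 420 = 297 × 420 mm
A4: ⌊420/2⌋ × 297 = 210 × 297 mm
A5: ⌊297/2⌋ × 210 = 148 × 210 mm
A6: ⌊210/2⌋ × 148 = 105 × 148 mm
A7: ⌊148/2⌋ × 105 = 74 × 105 mm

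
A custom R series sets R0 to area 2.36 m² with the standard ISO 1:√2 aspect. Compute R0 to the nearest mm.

1292 × 1827 mm

Let the short side be w mm. Then w · w√2 = 2.36 m² = 2,360,000 mm².
w² = 2,360,000/√2, so w ≈ 1291.8 mm; long side = w√2 ≈ 1826.9 mm.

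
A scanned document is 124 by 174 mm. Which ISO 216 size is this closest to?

B6 (125 × 176 mm)

Aspect ratio 174/124 ≈ 1.403 — close to the ISO √2 ≈ 1.414.
In the B-series (B0 = 1000 × 1414 mm): B6 = 125 × 176 mm.
Off by 3 mm total — nearest standard size.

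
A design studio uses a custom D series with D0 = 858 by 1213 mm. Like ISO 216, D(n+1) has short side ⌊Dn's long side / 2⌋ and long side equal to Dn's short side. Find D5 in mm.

D1: ⌊1213/2⌋ × 858 = 606 × 858 mm
D2: ⌊858/2⌋ × 606 = 429 × 606 mm
D3: ⌊606/2⌋ × 429 = 303 × 429 mm
D4: ⌊429/2⌋ × 303 = 214 × 303 mm
D5: ⌊303/2⌋ × 214 = 151 × 214 mm

151 × 214 mm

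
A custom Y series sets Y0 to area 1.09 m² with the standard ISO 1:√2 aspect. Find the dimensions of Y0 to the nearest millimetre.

Let the short side be w mm. Then w · w√2 = 1.09 m² = 1,090,000 mm².
w² = 1,090,000/√2, so w ≈ 877.9 mm; long side = w√2 ≈ 1241.6 mm.

878 × 1242 mm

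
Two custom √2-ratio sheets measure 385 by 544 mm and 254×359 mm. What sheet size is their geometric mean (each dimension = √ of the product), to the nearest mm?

313 × 442 mm

Short side: √(385 · 254) = √97790 ≈ 312.7 → 313 mm
Long side: √(544 · 359) = √195296 ≈ 441.9 → 442 mm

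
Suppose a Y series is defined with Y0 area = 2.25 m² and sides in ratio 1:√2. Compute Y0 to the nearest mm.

1261 × 1784 mm

Let the short side be w mm. Then w · w√2 = 2.25 m² = 2,250,000 mm².
w² = 2,250,000/√2, so w ≈ 1261.3 mm; long side = w√2 ≈ 1783.8 mm.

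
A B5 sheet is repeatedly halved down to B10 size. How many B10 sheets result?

32

Each ISO step halves the sheet: 1 × B5 → 2 × B6 → 4 × B7 → 8 × B8 → …
From B5 to B10 is 5 halving steps: 2^5 = 32.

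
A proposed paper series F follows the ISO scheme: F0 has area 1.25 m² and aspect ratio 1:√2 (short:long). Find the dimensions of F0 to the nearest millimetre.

940 × 1330 mm

Let the short side be w mm. Then w · w√2 = 1.25 m² = 1,250,000 mm².
w² = 1,250,000/√2, so w ≈ 940.2 mm; long side = w√2 ≈ 1329.6 mm.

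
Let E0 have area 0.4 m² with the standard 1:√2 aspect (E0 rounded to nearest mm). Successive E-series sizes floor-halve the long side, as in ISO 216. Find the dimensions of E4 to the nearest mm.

133 × 188 mm

Let E0's short side be w mm. w · w√2 = 0.4 m² = 400,000 mm², so w ≈ 531.8 mm and w√2 ≈ 752.1 mm → E0 = 532 × 752 mm.
E1: ⌊752/2⌋ × 532 = 376 × 532 mm
E2: ⌊532/2⌋ × 376 = 266 × 376 mm
E3: ⌊376/2⌋ × 266 = 188 × 266 mm
E4: ⌊266/2⌋ × 188 = 133 × 188 mm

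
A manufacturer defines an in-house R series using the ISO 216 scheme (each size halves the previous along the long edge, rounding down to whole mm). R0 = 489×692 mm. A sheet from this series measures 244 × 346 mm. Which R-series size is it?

R2

R0: 489 × 692 mm
R1: 346 × 489 mm
R2: 244 × 346 mm
R3: 173 × 244 mm
→ matches R2.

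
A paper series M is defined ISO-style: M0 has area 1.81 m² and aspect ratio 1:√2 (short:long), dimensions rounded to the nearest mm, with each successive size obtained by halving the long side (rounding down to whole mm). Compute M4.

282 × 400 mm

Let M0's short side be w mm. w · w√2 = 1.81 m² = 1,810,000 mm², so w ≈ 1131.3 mm and w√2 ≈ 1599.9 mm → M0 = 1131 × 1600 mm.
M1: ⌊1600/2⌋ × 1131 = 800 × 1131 mm
M2: ⌊1131/2⌋ × 800 = 565 × 800 mm
M3: ⌊800/2⌋ × 565 = 400 × 565 mm
M4: ⌊565/2⌋ × 400 = 282 × 400 mm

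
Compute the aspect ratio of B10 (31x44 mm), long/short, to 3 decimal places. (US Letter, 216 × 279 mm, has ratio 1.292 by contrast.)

44 / 31 = 1.419
ISO 216 targets √2 ≈ 1.414; the +0.005 deviation is from mm rounding.

1.419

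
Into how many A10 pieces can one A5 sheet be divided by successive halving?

Each ISO step halves the sheet: 1 × A5 → 2 × A6 → 4 × A7 → 8 × A8 → …
From A5 to A10 is 5 halving steps: 2^5 = 32.

32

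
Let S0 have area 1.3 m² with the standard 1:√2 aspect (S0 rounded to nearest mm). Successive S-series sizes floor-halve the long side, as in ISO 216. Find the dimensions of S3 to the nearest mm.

339 × 479 mm

Let S0's short side be w mm. w · w√2 = 1.3 m² = 1,300,000 mm², so w ≈ 958.8 mm and w√2 ≈ 1355.9 mm → S0 = 959 × 1356 mm.
S1: ⌊1356/2⌋ × 959 = 678 × 959 mm
S2: ⌊959/2⌋ × 678 = 479 × 678 mm
S3: ⌊678/2⌋ × 479 = 339 × 479 mm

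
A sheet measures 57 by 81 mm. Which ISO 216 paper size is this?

C8 (57 × 81 mm)

Aspect ratio 81/57 ≈ 1.421 — close to the ISO √2 ≈ 1.414.
In the C-series (envelope sizes, between A and B): C8 = 57 × 81 mm.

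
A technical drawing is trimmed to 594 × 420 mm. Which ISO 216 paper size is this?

A2 (420 × 594 mm)

Aspect ratio 594/420 ≈ 1.414 — close to the ISO √2 ≈ 1.414.
In the A-series (A0 area = 1 m²): A2 = 420 × 594 mm.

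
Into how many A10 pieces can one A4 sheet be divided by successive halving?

64

Each ISO step halves the sheet: 1 × A4 → 2 × A5 → 4 × A6 → 8 × A7 → …
From A4 to A10 is 6 halving steps: 2^6 = 64.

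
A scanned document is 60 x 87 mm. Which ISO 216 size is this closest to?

Aspect ratio 87/60 ≈ 1.450 (ISO target is √2 ≈ 1.414).
In the B-series (B0 = 1000 × 1414 mm): B8 = 62 × 88 mm.
Off by 3 mm total — nearest standard size.

B8 (62 × 88 mm)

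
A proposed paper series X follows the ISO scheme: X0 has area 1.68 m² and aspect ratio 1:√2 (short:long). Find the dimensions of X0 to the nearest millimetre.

1090 × 1541 mm

Let the short side be w mm. Then w · w√2 = 1.68 m² = 1,680,000 mm².
w² = 1,680,000/√2, so w ≈ 1089.9 mm; long side = w√2 ≈ 1541.4 mm.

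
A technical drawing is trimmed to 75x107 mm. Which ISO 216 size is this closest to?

Aspect ratio 107/75 ≈ 1.427 — close to the ISO √2 ≈ 1.414.
In the A-series (A0 area = 1 m²): A7 = 74 × 105 mm.
Off by 3 mm total — nearest standard size.

A7 (74 × 105 mm)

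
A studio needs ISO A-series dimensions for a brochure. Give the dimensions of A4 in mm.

A0 = 841 × 1189 mm (A0 has area 1 m², aspect 1:√2).
A1: ⌊1189/2⌋ × 841 = 594 × 841 mm
A2: ⌊841/2⌋ × 594 = 420 × 594 mm
A3: ⌊594/2⌋ × 420 = 297 × 420 mm
A4: ⌊420/2⌋ × 297 = 210 × 297 mm

210 × 297 mm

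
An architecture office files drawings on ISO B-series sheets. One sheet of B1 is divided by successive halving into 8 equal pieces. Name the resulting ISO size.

B4

8 = 2^3, so 3 halving steps.
B1 → B2 → … → B4 after 3 steps.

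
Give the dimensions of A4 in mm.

A0 = 841 × 1189 mm (A0 has area 1 m², aspect 1:√2).
A1: ⌊1189/2⌋ × 841 = 594 × 841 mm
A2: ⌊841/2⌋ × 594 = 420 × 594 mm
A3: ⌊594/2⌋ × 420 = 297 × 420 mm
A4: ⌊420/2⌋ × 297 = 210 × 297 mm

210 × 297 mm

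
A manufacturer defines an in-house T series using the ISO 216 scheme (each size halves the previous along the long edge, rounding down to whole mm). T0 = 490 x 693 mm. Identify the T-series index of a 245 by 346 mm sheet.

T0: 490 × 693 mm
T1: 346 × 490 mm
T2: 245 × 346 mm
T3: 173 × 245 mm
→ matches T2.

T2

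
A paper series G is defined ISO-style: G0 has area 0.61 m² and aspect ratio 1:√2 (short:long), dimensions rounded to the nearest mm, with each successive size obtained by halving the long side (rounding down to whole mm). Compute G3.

232 × 328 mm

Let G0's short side be w mm. w · w√2 = 0.61 m² = 610,000 mm², so w ≈ 656.8 mm and w√2 ≈ 928.8 mm → G0 = 657 × 929 mm.
G1: ⌊929/2⌋ × 657 = 464 × 657 mm
G2: ⌊657/2⌋ × 464 = 328 × 464 mm
G3: ⌊464/2⌋ × 328 = 232 × 328 mm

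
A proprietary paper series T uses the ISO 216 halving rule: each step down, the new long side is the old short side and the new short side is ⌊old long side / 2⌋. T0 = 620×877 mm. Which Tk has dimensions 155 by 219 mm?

T0: 620 × 877 mm
T1: 438 × 620 mm
T2: 310 × 438 mm
T3: 219 × 310 mm
T4: 155 × 219 mm
T5: 109 × 155 mm
→ matches T4.

T4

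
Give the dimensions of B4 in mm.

250 × 353 mm

B0 = 1000 × 1414 mm (B0 has a 1000 mm short side, aspect 1:√2).
B1: ⌊1414/2⌋ × 1000 = 707 × 1000 mm
B2: ⌊1000/2⌋ × 707 = 500 × 707 mm
B3: ⌊707/2⌋ × 500 = 353 × 500 mm
B4: ⌊500/2⌋ × 353 = 250 × 353 mm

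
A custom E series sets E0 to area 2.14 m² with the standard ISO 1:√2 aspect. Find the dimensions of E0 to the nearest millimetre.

1230 × 1740 mm

Let the short side be w mm. Then w · w√2 = 2.14 m² = 2,140,000 mm².
w² = 2,140,000/√2, so w ≈ 1230.1 mm; long side = w√2 ≈ 1739.7 mm.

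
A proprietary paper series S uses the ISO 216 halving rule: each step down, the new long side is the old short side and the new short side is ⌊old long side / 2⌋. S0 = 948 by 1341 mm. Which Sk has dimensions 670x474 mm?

S0: 948 × 1341 mm
S1: 670 × 948 mm
S2: 474 × 670 mm
S3: 335 × 474 mm
→ matches S2.

S2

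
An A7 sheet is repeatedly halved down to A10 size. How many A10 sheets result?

8

A7 = 74 × 105 mm; A10 = 26 × 37 mm.
Each halving step doubles the count; 3 steps from A7 to A10.
2^3 = 8.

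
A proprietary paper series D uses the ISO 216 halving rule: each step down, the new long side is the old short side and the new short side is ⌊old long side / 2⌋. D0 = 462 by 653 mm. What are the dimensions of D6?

57 × 81 mm

D1: ⌊653/2⌋ × 462 = 326 × 462 mm
D2: ⌊462/2⌋ × 326 = 231 × 326 mm
D3: ⌊326/2⌋ × 231 = 163 × 231 mm
D4: ⌊231/2⌋ × 163 = 115 × 163 mm
D5: ⌊163/2⌋ × 115 = 81 × 115 mm
D6: ⌊115/2⌋ × 81 = 57 × 81 mm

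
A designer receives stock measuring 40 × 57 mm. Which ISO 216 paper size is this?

C9 (40 × 57 mm)

Aspect ratio 57/40 ≈ 1.425 — close to the ISO √2 ≈ 1.414.
In the C-series (envelope sizes, between A and B): C9 = 40 × 57 mm.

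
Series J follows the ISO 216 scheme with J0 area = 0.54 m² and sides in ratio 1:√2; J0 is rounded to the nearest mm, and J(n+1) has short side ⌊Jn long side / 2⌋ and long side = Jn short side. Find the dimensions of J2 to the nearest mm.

309 × 437 mm

Let J0's short side be w mm. w · w√2 = 0.54 m² = 540,000 mm², so w ≈ 617.9 mm and w√2 ≈ 873.9 mm → J0 = 618 × 874 mm.
J1: ⌊874/2⌋ × 618 = 437 × 618 mm
J2: ⌊618/2⌋ × 437 = 309 × 437 mm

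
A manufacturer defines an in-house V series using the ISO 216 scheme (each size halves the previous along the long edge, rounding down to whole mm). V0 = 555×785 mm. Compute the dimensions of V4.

138 × 196 mm

V1 = 392 × 555 mm (from V0 by 1 halving).
V2: ⌊555/2⌋ × 392 = 277 × 392 mm
V3: ⌊392/2⌋ × 277 = 196 × 277 mm
V4: ⌊277/2⌋ × 196 = 138 × 196 mm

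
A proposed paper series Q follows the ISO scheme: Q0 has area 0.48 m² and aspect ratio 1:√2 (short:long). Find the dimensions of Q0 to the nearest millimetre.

Let the short side be w mm. Then w · w√2 = 0.48 m² = 480,000 mm².
w² = 480,000/√2, so w ≈ 582.6 mm; long side = w√2 ≈ 823.9 mm.

583 × 824 mm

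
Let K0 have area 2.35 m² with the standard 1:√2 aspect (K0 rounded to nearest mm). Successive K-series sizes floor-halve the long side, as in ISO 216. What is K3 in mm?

Let K0's short side be w mm. w · w√2 = 2.35 m² = 2,350,000 mm², so w ≈ 1289.1 mm and w√2 ≈ 1823.0 mm → K0 = 1289 × 1823 mm.
K1: ⌊1823/2⌋ × 1289 = 911 × 1289 mm
K2: ⌊1289/2⌋ × 911 = 644 × 911 mm
K3: ⌊911/2⌋ × 644 = 455 × 644 mm

455 × 644 mm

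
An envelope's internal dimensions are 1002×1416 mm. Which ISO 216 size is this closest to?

Aspect ratio 1416/1002 ≈ 1.413 — close to the ISO √2 ≈ 1.414.
In the B-series (B0 = 1000 × 1414 mm): B0 = 1000 × 1414 mm.
Off by 4 mm total — nearest standard size.

B0 (1000 × 1414 mm)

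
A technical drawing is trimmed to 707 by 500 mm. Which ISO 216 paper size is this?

Aspect ratio 707/500 ≈ 1.414 — close to the ISO √2 ≈ 1.414.
In the B-series (B0 = 1000 × 1414 mm): B2 = 500 × 707 mm.

B2 (500 × 707 mm)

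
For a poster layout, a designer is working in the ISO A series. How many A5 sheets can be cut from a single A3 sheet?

Each ISO step halves the sheet: 1 × A3 → 2 × A4 → 4 × A5
From A3 to A5 is 2 halving steps: 2^2 = 4.

4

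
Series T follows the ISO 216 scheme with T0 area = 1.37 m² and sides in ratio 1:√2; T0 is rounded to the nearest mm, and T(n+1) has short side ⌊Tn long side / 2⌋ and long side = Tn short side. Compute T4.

Let T0's short side be w mm. w · w√2 = 1.37 m² = 1,370,000 mm², so w ≈ 984.2 mm and w√2 ≈ 1391.9 mm → T0 = 984 × 1392 mm.
T1: ⌊1392/2⌋ × 984 = 696 × 984 mm
T2: ⌊984/2⌋ × 696 = 492 × 696 mm
T3: ⌊696/2⌋ × 492 = 348 × 492 mm
T4: ⌊492/2⌋ × 348 = 246 × 348 mm

246 × 348 mm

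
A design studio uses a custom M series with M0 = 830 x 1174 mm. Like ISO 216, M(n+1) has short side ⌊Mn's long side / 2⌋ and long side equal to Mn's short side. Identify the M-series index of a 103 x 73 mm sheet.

M7

M0: 830 × 1174 mm
M1: 587 × 830 mm
M2: 415 × 587 mm
M3: 293 × 415 mm
M4: 207 × 293 mm
M5: 146 × 207 mm
M6: 103 × 146 mm
M7: 73 × 103 mm
M8: 51 × 73 mm
→ matches M7.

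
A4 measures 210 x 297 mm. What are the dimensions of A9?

A5: ⌊297/2⌋ × 210 = 148 × 210 mm
A6: ⌊210/2⌋ × 148 = 105 × 148 mm
A7: ⌊148/2⌋ × 105 = 74 × 105 mm
A8: ⌊105/2⌋ × 74 = 52 × 74 mm
A9: ⌊74/2⌋ × 52 = 37 × 52 mm

37 × 52 mm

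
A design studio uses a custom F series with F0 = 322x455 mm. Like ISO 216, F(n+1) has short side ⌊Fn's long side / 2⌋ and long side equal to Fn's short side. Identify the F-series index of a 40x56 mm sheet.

F6

F0: 322 × 455 mm
F1: 227 × 322 mm
F2: 161 × 227 mm
F3: 113 × 161 mm
F4: 80 × 113 mm
F5: 56 × 80 mm
F6: 40 × 56 mm
F7: 28 × 40 mm
→ matches F6.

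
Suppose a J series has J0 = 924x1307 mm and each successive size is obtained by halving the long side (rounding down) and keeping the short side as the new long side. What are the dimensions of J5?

163 × 231 mm

J1: ⌊1307/2⌋ × 924 = 653 × 924 mm
J2: ⌊924/2⌋ × 653 = 462 × 653 mm
J3: ⌊653/2⌋ × 462 = 326 × 462 mm
J4: ⌊462/2⌋ × 326 = 231 × 326 mm
J5: ⌊326/2⌋ × 231 = 163 × 231 mm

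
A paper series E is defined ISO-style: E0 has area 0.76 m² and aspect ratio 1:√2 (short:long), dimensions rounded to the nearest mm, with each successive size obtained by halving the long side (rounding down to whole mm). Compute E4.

Let E0's short side be w mm. w · w√2 = 0.76 m² = 760,000 mm², so w ≈ 733.1 mm and w√2 ≈ 1036.7 mm → E0 = 733 × 1037 mm.
E1: ⌊1037/2⌋ × 733 = 518 × 733 mm
E2: ⌊733/2⌋ × 518 = 366 × 518 mm
E3: ⌊518/2⌋ × 366 = 259 × 366 mm
E4: ⌊366/2⌋ × 259 = 183 × 259 mm

183 × 259 mm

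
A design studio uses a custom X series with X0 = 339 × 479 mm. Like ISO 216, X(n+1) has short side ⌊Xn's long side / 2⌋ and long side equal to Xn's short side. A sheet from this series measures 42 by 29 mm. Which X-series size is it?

X0: 339 × 479 mm
X1: 239 × 339 mm
X2: 169 × 239 mm
X3: 119 × 169 mm
X4: 84 × 119 mm
X5: 59 × 84 mm
X6: 42 × 59 mm
X7: 29 × 42 mm
X8: 21 × 29 mm
→ matches X7.

X7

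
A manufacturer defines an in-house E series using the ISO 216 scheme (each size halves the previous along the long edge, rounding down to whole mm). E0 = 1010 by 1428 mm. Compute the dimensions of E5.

178 × 252 mm

E1: ⌊1428/2⌋ × 1010 = 714 × 1010 mm
E2: ⌊1010/2⌋ × 714 = 505 × 714 mm
E3: ⌊714/2⌋ × 505 = 357 × 505 mm
E4: ⌊505/2⌋ × 357 = 252 × 357 mm
E5: ⌊357/2⌋ × 252 = 178 × 252 mm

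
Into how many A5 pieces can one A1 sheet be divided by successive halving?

Each ISO step halves the sheet: 1 × A1 → 2 × A2 → 4 × A3 → 8 × A4 → …
From A1 to A5 is 4 halving steps: 2^4 = 16.

16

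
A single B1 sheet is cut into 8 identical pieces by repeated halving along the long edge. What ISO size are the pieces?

8 = 2^3, so 3 halving steps.
B1 → B2 → … → B4 after 3 steps.

B4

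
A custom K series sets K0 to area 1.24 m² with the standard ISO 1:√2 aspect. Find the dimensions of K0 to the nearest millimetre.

936 × 1324 mm

Let the short side be w mm. Then w · w√2 = 1.24 m² = 1,240,000 mm².
w² = 1,240,000/√2, so w ≈ 936.4 mm; long side = w√2 ≈ 1324.2 mm.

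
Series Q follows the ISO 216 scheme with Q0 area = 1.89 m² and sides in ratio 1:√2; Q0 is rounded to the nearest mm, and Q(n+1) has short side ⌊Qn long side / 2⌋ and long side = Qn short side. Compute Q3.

408 × 578 mm

Let Q0's short side be w mm. w · w√2 = 1.89 m² = 1,890,000 mm², so w ≈ 1156.0 mm and w√2 ≈ 1634.9 mm → Q0 = 1156 × 1635 mm.
Q1: ⌊1635/2⌋ × 1156 = 817 × 1156 mm
Q2: ⌊1156/2⌋ × 817 = 578 × 817 mm
Q3: ⌊817/2⌋ × 578 = 408 × 578 mm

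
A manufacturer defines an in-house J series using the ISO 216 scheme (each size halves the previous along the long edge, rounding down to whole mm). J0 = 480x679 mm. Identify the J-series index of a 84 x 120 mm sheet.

J5

J0: 480 × 679 mm
J1: 339 × 480 mm
J2: 240 × 339 mm
J3: 169 × 240 mm
J4: 120 × 169 mm
J5: 84 × 120 mm
J6: 60 × 84 mm
→ matches J5.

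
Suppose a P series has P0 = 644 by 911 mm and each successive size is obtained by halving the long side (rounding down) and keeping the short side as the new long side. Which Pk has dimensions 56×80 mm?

P7

P0: 644 × 911 mm
P1: 455 × 644 mm
P2: 322 × 455 mm
P3: 227 × 322 mm
P4: 161 × 227 mm
P5: 113 × 161 mm
P6: 80 × 113 mm
P7: 56 × 80 mm
P8: 40 × 56 mm
→ matches P7.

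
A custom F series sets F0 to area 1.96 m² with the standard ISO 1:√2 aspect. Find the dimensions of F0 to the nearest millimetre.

Let the short side be w mm. Then w · w√2 = 1.96 m² = 1,960,000 mm².
w² = 1,960,000/√2, so w ≈ 1177.3 mm; long side = w√2 ≈ 1664.9 mm.

1177 × 1665 mm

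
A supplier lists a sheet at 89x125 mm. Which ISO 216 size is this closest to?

B7 (88 × 125 mm)

Aspect ratio 125/89 ≈ 1.404 — close to the ISO √2 ≈ 1.414.
In the B-series (B0 = 1000 × 1414 mm): B7 = 88 × 125 mm.
Off by 1 mm total — nearest standard size.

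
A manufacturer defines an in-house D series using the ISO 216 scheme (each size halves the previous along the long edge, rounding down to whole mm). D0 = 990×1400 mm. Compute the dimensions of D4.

247 × 350 mm

D1: ⌊1400/2⌋ × 990 = 700 × 990 mm
D2: ⌊990/2⌋ × 700 = 495 × 700 mm
D3: ⌊700/2⌋ × 495 = 350 × 495 mm
D4: ⌊495/2⌋ × 350 = 247 × 350 mm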